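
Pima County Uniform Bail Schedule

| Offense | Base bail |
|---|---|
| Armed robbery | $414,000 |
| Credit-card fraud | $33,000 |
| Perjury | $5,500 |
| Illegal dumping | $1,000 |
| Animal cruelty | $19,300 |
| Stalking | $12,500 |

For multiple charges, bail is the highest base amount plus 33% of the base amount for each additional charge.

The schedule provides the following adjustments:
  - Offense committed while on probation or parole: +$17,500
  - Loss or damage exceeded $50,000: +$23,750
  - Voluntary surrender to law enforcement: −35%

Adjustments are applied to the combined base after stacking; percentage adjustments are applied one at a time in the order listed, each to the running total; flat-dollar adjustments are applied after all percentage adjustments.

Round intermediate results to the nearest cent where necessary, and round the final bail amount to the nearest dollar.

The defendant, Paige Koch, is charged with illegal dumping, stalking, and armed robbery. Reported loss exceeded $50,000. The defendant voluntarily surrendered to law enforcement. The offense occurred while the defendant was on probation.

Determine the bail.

Base amounts from the schedule: illegal dumping $1,000; stalking $12,500; armed robbery $414,000.
Stacking rule: highest base plus 33% of each additional charge. Highest is armed robbery at $414,000. Additional: $1,000 × 33% = $330; $12,500 × 33% = $4,125. Combined base = $414,000 + $4,455 = $418,455.
Voluntary surrender to law enforcement (−35%): $418,455 × 0.65 = $271,995.75.
Offense committed while on probation or parole (+$17,500 flat): $271,995.75 + $17,500 = $289,495.75.
Loss or damage exceeded $50,000 (+$23,750 flat): $289,495.75 + $23,750 = $313,245.75.
Rounded to the nearest dollar: $313,246.

$313,246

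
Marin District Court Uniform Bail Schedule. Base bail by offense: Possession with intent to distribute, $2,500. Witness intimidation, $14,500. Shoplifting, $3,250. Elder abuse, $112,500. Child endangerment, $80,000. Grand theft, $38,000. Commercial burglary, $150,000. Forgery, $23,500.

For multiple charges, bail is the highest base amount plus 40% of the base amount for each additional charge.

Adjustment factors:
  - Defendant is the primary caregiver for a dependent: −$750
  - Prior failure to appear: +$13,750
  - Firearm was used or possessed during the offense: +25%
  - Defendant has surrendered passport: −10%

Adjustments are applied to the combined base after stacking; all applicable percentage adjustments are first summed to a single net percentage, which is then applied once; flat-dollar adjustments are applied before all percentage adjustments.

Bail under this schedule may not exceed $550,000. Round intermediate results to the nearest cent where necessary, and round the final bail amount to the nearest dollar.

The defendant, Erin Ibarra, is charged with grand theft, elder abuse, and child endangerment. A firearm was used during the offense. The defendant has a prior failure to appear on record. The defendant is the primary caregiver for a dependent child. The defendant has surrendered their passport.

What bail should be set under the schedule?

Base amounts from the schedule: grand theft $38,000; elder abuse $112,500; child endangerment $80,000.
Stacking rule: highest base plus 40% of each additional charge. Highest is elder abuse at $112,500. Additional: $38,000 × 40% = $15,200; $80,000 × 40% = $32,000. Combined base = $112,500 + $47,200 = $159,700.
Defendant is the primary caregiver for a dependent (−$750 flat): $159,700 − $750 = $158,950.
Prior failure to appear (+$13,750 flat): $158,950 + $13,750 = $172,700.
Net percentage adjustment: +25% −10% = +15%. $172,700 × 1.15 = $198,605.
$198,605 is within the $550,000 maximum.

$198,605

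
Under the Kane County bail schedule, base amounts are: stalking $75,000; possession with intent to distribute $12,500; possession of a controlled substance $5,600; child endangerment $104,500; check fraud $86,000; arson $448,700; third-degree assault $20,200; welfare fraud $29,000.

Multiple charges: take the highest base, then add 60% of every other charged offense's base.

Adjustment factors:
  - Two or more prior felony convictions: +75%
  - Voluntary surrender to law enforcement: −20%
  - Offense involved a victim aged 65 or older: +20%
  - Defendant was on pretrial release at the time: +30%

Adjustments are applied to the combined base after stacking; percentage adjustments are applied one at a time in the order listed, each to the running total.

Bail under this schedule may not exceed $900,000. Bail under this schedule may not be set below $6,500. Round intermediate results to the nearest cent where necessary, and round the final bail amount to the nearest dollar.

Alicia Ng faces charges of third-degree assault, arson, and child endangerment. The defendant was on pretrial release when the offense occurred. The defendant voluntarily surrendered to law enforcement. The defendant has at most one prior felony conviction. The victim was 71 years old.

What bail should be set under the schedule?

Base amounts from the schedule: third-degree assault $20,200; arson $448,700; child endangerment $104,500.
Stacking rule: highest base plus 60% of each additional charge. Highest is arson at $448,700. Additional: $20,200 × 60% = $12,120; $104,500 × 60% = $62,700. Combined base = $448,700 + $74,820 = $523,520.
Voluntary surrender to law enforcement (−20%): $523,520 × 0.8 = $418,816.
Offense involved a victim aged 65 or older (+20%): $418,816 × 1.2 = $502,579.20.
Defendant was on pretrial release at the time (+30%): $502,579.20 × 1.3 = $653,352.96.
$653,352.96 is within the $900,000 maximum.
$653,352.96 is at or above the $6,500 minimum.
Rounded to the nearest dollar: $653,353.

$653,353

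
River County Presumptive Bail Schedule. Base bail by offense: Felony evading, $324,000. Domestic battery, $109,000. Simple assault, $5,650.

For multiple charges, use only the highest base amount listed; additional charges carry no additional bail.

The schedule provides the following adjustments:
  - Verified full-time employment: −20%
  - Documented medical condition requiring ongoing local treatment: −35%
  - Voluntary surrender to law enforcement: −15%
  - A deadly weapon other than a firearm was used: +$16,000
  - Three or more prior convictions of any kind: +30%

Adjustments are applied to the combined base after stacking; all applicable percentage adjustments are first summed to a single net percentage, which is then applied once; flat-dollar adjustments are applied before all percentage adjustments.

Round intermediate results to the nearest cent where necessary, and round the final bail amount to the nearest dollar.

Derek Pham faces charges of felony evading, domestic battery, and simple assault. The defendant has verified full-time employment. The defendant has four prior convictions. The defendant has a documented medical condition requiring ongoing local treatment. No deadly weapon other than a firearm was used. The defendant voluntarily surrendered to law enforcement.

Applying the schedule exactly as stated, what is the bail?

Base amounts from the schedule: felony evading $324,000; domestic battery $109,000; simple assault $5,650.
Stacking rule: use the highest base only. Highest is felony evading at $324,000. Combined base = $324,000.
Net percentage adjustment: −20% −35% −15% +30% = −40%. $324,000 × 0.6 = $194,400.

$194,400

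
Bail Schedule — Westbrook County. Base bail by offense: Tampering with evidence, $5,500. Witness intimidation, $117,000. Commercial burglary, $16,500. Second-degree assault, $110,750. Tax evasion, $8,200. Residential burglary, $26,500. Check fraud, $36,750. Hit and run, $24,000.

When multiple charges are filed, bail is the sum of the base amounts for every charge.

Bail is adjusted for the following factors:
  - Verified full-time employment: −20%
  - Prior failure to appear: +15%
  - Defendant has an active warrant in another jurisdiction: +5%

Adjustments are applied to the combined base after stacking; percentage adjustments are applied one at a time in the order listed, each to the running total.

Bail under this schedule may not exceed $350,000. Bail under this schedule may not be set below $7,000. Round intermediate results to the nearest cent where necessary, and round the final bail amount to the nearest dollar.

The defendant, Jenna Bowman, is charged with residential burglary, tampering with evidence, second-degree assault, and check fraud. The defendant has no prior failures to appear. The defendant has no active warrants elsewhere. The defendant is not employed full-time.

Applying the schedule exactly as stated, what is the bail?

Base amounts from the schedule: residential burglary $26,500; tampering with evidence $5,500; second-degree assault $110,750; check fraud $36,750.
Stacking rule: sum of all bases. $26,500 + $5,500 + $110,750 + $36,750 = $179,500.
No adjustment factors apply to this defendant.
$179,500 is within the $350,000 maximum.
$179,500 is at or above the $7,000 minimum.

$179,500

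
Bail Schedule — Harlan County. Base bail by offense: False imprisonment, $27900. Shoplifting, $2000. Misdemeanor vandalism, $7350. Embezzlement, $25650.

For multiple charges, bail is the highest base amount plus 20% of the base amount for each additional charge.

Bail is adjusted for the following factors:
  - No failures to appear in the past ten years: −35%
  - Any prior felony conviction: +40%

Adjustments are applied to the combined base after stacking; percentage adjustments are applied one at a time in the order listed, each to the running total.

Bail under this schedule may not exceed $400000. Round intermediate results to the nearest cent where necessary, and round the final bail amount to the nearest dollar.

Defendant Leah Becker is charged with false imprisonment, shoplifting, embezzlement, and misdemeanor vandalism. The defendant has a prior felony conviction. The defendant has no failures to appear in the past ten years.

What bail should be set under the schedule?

$31759

Base amounts from the schedule: false imprisonment $27900; shoplifting $2000; embezzlement $25650; misdemeanor vandalism $7350.
Stacking rule: highest base plus 20% of each additional charge. Highest is false imprisonment at $27900. Additional: $2000 × 20% = $400; $25650 × 20% = $5130; $7350 × 20% = $1470. Combined base = $27900 + $7000 = $34900.
No failures to appear in the past ten years (−35%): $34900 × 0.65 = $22685.
Any prior felony conviction (+40%): $22685 × 1.4 = $31759.
$31759 is within the $400000 maximum.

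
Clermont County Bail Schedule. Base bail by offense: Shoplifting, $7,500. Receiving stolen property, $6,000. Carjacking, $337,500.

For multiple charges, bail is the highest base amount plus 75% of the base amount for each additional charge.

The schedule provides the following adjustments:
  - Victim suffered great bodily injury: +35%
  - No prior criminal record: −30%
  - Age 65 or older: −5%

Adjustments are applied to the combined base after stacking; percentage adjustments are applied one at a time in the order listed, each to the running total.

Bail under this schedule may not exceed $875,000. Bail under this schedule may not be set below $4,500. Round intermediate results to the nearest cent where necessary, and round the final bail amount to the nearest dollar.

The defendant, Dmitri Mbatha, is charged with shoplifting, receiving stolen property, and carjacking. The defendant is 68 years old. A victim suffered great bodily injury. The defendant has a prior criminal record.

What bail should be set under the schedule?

$445,829

Base amounts from the schedule: shoplifting $7,500; receiving stolen property $6,000; carjacking $337,500.
Stacking rule: highest base plus 75% of each additional charge. Highest is carjacking at $337,500. Additional: $7,500 × 75% = $5,625; $6,000 × 75% = $4,500. Combined base = $337,500 + $10,125 = $347,625.
Victim suffered great bodily injury (+35%): $347,625 × 1.35 = $469,293.75.
Age 65 or older (−5%): $469,293.75 × 0.95 = $445,829.06.
$445,829.06 is within the $875,000 maximum.
$445,829.06 is at or above the $4,500 minimum.
Rounded to the nearest dollar: $445,829.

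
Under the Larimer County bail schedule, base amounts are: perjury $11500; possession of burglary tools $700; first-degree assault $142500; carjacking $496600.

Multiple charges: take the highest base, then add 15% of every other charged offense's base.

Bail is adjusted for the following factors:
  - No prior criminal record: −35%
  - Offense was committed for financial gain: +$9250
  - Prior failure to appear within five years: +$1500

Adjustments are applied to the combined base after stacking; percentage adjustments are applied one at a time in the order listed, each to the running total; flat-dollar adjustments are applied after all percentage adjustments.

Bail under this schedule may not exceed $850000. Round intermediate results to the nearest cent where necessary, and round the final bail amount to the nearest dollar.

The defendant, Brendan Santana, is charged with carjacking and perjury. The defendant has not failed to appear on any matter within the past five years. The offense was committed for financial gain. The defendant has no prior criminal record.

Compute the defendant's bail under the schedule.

$333161

Base amounts from the schedule: carjacking $496600; perjury $11500.
Stacking rule: highest base plus 15% of each additional charge. Highest is carjacking at $496600. Additional: $11500 × 15% = $1725. Combined base = $496600 + $1725 = $498325.
No prior criminal record (−35%): $498325 × 0.65 = $323911.25.
Offense was committed for financial gain (+$9250 flat): $323911.25 + $9250 = $333161.25.
$333161.25 is within the $850000 maximum.
Rounded to the nearest dollar: $333161.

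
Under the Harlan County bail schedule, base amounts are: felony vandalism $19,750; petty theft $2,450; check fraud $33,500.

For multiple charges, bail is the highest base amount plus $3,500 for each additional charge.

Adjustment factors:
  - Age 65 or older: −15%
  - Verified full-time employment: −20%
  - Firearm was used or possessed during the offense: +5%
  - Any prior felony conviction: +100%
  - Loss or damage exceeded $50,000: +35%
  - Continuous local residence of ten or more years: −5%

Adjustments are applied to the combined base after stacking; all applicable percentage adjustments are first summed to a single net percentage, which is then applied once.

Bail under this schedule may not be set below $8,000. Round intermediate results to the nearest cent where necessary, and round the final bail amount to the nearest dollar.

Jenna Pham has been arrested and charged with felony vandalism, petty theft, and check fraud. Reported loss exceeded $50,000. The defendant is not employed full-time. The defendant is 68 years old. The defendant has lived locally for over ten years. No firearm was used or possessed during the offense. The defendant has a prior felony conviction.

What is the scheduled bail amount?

Base amounts from the schedule: felony vandalism $19,750; petty theft $2,450; check fraud $33,500.
Stacking rule: highest base plus $3,500 per additional charge. Highest is check fraud at $33,500; 2 additional charges → +$7,000. Combined base = $40,500.
Net percentage adjustment: −15% +100% +35% −5% = +115%. $40,500 × 2.15 = $87,075.
$87,075 is at or above the $8,000 minimum.

$87,075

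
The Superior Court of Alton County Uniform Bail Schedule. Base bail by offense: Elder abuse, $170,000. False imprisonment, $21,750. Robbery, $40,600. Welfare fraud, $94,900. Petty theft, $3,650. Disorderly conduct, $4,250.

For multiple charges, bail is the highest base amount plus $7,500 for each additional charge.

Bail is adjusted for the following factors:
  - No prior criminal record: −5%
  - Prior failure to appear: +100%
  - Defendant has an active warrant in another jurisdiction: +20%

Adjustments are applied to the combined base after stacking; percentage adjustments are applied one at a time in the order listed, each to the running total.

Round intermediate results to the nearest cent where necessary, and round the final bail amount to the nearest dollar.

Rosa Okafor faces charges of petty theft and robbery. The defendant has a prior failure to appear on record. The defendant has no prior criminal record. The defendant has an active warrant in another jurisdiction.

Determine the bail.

Base amounts from the schedule: petty theft $3,650; robbery $40,600.
Stacking rule: highest base plus $7,500 per additional charge. Highest is robbery at $40,600; 1 additional charge → +$7,500. Combined base = $48,100.
No prior criminal record (−5%): $48,100 × 0.95 = $45,695.
Prior failure to appear (+100%): $45,695 × 2 = $91,390.
Defendant has an active warrant in another jurisdiction (+20%): $91,390 × 1.2 = $109,668.

$109,668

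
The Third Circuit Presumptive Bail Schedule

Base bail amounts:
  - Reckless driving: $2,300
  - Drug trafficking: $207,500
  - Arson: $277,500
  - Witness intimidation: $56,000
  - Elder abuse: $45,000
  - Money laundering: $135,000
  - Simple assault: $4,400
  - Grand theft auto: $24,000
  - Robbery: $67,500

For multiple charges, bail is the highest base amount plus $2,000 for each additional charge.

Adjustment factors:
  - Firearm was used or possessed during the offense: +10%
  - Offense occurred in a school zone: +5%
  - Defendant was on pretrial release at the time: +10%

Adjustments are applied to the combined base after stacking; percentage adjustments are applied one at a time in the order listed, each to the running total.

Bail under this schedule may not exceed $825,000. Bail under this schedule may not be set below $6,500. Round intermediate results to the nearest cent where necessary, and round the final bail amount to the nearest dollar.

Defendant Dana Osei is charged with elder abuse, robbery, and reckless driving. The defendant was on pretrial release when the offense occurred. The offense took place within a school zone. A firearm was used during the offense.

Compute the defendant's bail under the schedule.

$90,841

Base amounts from the schedule: elder abuse $45,000; robbery $67,500; reckless driving $2,300.
Stacking rule: highest base plus $2,000 per additional charge. Highest is robbery at $67,500; 2 additional charges → +$4,000. Combined base = $71,500.
Firearm was used or possessed during the offense (+10%): $71,500 × 1.1 = $78,650.
Offense occurred in a school zone (+5%): $78,650 × 1.05 = $82,582.50.
Defendant was on pretrial release at the time (+10%): $82,582.50 × 1.1 = $90,840.75.
$90,840.75 is within the $825,000 maximum.
$90,840.75 is at or above the $6,500 minimum.
Rounded to the nearest dollar: $90,841.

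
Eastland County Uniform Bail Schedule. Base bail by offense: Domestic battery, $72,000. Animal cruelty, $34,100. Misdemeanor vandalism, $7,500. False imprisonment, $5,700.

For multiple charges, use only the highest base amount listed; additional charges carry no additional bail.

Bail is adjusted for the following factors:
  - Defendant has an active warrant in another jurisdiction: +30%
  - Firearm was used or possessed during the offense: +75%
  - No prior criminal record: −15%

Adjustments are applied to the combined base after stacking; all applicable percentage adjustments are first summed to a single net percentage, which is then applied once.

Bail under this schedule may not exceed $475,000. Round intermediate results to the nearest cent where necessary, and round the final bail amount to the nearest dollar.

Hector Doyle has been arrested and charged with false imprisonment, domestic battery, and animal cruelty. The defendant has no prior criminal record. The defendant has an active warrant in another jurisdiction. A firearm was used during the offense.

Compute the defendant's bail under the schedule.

$136,800

Base amounts from the schedule: false imprisonment $5,700; domestic battery $72,000; animal cruelty $34,100.
Stacking rule: use the highest base only. Highest is domestic battery at $72,000. Combined base = $72,000.
Net percentage adjustment: +30% +75% −15% = +90%. $72,000 × 1.9 = $136,800.
$136,800 is within the $475,000 maximum.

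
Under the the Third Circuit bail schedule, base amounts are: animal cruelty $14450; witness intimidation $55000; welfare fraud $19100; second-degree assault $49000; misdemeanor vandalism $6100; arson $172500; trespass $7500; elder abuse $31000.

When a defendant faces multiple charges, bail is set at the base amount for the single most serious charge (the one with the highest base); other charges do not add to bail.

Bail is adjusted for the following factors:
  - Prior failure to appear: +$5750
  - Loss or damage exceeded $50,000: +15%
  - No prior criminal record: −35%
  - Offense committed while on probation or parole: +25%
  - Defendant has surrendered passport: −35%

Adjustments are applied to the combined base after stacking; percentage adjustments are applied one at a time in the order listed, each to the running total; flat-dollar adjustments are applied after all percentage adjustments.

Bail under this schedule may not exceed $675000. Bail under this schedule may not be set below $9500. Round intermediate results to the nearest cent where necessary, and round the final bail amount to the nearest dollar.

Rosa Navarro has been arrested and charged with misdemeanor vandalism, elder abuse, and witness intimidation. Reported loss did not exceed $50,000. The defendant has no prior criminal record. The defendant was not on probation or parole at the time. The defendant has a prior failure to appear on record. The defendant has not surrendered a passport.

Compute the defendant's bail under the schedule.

Base amounts from the schedule: misdemeanor vandalism $6100; elder abuse $31000; witness intimidation $55000.
Stacking rule: use the highest base only. Highest is witness intimidation at $55000. Combined base = $55000.
No prior criminal record (−35%): $55000 × 0.65 = $35750.
Prior failure to appear (+$5750 flat): $35750 + $5750 = $41500.
$41500 is within the $675000 maximum.
$41500 is at or above the $9500 minimum.

$41500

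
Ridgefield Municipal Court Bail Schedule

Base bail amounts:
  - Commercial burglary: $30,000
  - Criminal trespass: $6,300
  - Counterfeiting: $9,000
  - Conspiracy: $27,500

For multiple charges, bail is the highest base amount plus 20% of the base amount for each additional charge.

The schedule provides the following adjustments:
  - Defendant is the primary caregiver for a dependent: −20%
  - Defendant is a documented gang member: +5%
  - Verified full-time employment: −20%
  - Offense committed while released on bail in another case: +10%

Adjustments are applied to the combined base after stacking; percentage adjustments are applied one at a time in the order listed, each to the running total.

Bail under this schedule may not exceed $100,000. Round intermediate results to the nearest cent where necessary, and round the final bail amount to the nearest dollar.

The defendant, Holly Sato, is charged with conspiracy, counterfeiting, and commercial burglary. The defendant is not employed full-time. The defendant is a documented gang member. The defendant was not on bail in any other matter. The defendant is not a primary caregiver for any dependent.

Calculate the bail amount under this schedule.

Base amounts from the schedule: conspiracy $27,500; counterfeiting $9,000; commercial burglary $30,000.
Stacking rule: highest base plus 20% of each additional charge. Highest is commercial burglary at $30,000. Additional: $27,500 × 20% = $5,500; $9,000 × 20% = $1,800. Combined base = $30,000 + $7,300 = $37,300.
Defendant is a documented gang member (+5%): $37,300 × 1.05 = $39,165.
$39,165 is within the $100,000 maximum.

$39,165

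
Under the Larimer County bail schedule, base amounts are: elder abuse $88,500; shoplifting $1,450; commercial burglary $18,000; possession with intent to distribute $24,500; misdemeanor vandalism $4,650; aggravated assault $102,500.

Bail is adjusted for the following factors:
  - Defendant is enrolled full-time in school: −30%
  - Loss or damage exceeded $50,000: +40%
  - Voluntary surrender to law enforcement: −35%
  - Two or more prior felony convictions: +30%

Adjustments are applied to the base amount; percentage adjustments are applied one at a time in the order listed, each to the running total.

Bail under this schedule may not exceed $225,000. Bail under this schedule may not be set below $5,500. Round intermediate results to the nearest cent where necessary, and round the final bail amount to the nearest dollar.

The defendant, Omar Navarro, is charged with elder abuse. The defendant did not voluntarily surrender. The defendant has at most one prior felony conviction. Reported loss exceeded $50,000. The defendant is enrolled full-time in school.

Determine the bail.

Base amounts from the schedule: elder abuse $88,500.
Single charge. Combined base = $88,500.
Defendant is enrolled full-time in school (−30%): $88,500 × 0.7 = $61,950.
Loss or damage exceeded $50,000 (+40%): $61,950 × 1.4 = $86,730.
$86,730 is within the $225,000 maximum.
$86,730 is at or above the $5,500 minimum.

$86,730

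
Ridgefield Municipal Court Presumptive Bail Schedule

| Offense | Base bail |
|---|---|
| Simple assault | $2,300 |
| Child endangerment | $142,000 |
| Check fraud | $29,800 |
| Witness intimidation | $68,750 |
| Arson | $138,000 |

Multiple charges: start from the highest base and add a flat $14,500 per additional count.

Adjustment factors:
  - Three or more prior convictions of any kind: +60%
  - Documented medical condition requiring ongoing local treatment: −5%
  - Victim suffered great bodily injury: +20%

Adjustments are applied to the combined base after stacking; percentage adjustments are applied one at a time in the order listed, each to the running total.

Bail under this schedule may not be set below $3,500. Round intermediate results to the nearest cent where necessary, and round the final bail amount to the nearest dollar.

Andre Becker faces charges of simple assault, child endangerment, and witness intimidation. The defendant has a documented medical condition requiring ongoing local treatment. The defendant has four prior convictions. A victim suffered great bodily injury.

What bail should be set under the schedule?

$311,904

Base amounts from the schedule: simple assault $2,300; child endangerment $142,000; witness intimidation $68,750.
Stacking rule: highest base plus $14,500 per additional charge. Highest is child endangerment at $142,000; 2 additional charges → +$29,000. Combined base = $171,000.
Three or more prior convictions of any kind (+60%): $171,000 × 1.6 = $273,600.
Documented medical condition requiring ongoing local treatment (−5%): $273,600 × 0.95 = $259,920.
Victim suffered great bodily injury (+20%): $259,920 × 1.2 = $311,904.
$311,904 is at or above the $3,500 minimum.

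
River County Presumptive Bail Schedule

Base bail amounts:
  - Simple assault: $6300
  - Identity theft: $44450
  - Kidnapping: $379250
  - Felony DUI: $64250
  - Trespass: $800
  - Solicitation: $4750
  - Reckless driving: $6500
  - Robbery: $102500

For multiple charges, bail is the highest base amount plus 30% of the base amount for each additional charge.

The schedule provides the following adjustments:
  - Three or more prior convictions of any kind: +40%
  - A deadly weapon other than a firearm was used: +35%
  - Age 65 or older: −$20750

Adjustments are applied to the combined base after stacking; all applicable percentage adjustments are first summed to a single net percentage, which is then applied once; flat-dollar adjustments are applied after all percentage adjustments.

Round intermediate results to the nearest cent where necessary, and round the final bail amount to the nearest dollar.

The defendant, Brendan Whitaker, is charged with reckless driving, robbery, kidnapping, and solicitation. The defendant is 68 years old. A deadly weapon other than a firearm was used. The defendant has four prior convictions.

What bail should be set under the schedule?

Base amounts from the schedule: reckless driving $6500; robbery $102500; kidnapping $379250; solicitation $4750.
Stacking rule: highest base plus 30% of each additional charge. Highest is kidnapping at $379250. Additional: $6500 × 30% = $1950; $102500 × 30% = $30750; $4750 × 30% = $1425. Combined base = $379250 + $34125 = $413375.
Net percentage adjustment: +40% +35% = +75%. $413375 × 1.75 = $723406.25.
Age 65 or older (−$20750 flat): $723406.25 − $20750 = $702656.25.
Rounded to the nearest dollar: $702656.

$702656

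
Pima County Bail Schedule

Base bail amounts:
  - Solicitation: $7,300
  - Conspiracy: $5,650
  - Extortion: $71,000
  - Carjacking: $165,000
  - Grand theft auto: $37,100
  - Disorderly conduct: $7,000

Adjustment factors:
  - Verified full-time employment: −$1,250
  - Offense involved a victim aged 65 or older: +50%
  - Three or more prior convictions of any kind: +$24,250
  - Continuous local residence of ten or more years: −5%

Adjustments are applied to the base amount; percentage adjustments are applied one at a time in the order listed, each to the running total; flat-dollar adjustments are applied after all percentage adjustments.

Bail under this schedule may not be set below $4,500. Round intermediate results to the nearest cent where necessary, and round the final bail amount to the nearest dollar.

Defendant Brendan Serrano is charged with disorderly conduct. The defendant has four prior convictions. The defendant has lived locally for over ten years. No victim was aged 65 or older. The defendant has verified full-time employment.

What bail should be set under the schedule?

$29,650

Base amounts from the schedule: disorderly conduct $7,000.
Single charge. Combined base = $7,000.
Continuous local residence of ten or more years (−5%): $7,000 × 0.95 = $6,650.
Verified full-time employment (−$1,250 flat): $6,650 − $1,250 = $5,400.
Three or more prior convictions of any kind (+$24,250 flat): $5,400 + $24,250 = $29,650.
$29,650 is at or above the $4,500 minimum.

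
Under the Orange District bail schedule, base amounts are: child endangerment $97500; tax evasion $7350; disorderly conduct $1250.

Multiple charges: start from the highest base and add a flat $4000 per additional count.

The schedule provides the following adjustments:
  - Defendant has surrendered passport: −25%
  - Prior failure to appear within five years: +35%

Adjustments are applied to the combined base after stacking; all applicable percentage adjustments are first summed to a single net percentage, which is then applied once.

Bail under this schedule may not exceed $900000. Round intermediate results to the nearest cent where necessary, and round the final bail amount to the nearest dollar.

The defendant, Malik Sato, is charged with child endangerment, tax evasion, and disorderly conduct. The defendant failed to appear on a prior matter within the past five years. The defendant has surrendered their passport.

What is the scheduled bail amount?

Base amounts from the schedule: child endangerment $97500; tax evasion $7350; disorderly conduct $1250.
Stacking rule: highest base plus $4000 per additional charge. Highest is child endangerment at $97500; 2 additional charges → +$8000. Combined base = $105500.
Net percentage adjustment: −25% +35% = +10%. $105500 × 1.1 = $116050.
$116050 is within the $900000 maximum.

$116050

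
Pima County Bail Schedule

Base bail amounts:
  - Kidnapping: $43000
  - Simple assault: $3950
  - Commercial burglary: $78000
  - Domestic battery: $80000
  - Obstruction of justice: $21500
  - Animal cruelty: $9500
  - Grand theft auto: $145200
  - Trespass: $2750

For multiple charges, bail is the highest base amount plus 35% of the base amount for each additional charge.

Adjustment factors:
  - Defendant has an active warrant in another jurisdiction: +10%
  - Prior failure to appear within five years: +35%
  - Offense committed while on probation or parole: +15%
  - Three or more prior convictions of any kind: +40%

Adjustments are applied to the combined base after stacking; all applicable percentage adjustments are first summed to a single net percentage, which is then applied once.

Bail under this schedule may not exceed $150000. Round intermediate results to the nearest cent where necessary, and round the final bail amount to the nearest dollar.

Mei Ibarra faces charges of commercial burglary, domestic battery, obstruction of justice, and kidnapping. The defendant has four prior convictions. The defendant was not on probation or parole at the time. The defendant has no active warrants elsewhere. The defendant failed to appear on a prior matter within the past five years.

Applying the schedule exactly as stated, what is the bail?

Base amounts from the schedule: commercial burglary $78000; domestic battery $80000; obstruction of justice $21500; kidnapping $43000.
Stacking rule: highest base plus 35% of each additional charge. Highest is domestic battery at $80000. Additional: $78000 × 35% = $27300; $21500 × 35% = $7525; $43000 × 35% = $15050. Combined base = $80000 + $49875 = $129875.
Net percentage adjustment: +35% +40% = +75%. $129875 × 1.75 = $227281.25.
Result $227281.25 exceeds the maximum of $150000; bail is capped at $150000.

$150000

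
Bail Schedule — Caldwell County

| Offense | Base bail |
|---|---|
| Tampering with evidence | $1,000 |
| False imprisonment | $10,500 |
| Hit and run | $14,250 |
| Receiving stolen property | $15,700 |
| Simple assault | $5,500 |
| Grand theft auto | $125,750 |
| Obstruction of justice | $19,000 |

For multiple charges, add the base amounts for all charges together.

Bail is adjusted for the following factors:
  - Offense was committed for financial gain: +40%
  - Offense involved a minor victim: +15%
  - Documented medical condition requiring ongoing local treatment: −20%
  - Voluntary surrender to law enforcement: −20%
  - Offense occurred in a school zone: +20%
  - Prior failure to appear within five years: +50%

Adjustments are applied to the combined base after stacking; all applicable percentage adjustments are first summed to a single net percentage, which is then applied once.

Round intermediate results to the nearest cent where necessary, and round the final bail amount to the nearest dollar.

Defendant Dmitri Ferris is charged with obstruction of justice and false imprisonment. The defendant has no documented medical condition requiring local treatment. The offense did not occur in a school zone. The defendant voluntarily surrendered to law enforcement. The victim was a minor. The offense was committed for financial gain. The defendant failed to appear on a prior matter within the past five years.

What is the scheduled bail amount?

Base amounts from the schedule: obstruction of justice $19,000; false imprisonment $10,500.
Stacking rule: sum of all bases. $19,000 + $10,500 = $29,500.
Net percentage adjustment: +40% +15% −20% +50% = +85%. $29,500 × 1.85 = $54,575.

$54,575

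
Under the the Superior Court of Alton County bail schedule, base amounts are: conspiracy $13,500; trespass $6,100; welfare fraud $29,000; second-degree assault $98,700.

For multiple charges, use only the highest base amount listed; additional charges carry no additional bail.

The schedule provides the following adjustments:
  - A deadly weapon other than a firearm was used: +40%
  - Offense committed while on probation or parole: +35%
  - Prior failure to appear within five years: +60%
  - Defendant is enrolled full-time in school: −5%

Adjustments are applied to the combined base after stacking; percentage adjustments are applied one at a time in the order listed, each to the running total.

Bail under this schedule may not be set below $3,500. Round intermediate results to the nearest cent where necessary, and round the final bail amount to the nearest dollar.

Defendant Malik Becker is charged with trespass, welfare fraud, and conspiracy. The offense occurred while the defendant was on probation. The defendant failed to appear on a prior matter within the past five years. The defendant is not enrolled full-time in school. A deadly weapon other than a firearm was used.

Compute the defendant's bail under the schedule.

$87,696

Base amounts from the schedule: trespass $6,100; welfare fraud $29,000; conspiracy $13,500.
Stacking rule: use the highest base only. Highest is welfare fraud at $29,000. Combined base = $29,000.
A deadly weapon other than a firearm was used (+40%): $29,000 × 1.4 = $40,600.
Offense committed while on probation or parole (+35%): $40,600 × 1.35 = $54,810.
Prior failure to appear within five years (+60%): $54,810 × 1.6 = $87,696.
$87,696 is at or above the $3,500 minimum.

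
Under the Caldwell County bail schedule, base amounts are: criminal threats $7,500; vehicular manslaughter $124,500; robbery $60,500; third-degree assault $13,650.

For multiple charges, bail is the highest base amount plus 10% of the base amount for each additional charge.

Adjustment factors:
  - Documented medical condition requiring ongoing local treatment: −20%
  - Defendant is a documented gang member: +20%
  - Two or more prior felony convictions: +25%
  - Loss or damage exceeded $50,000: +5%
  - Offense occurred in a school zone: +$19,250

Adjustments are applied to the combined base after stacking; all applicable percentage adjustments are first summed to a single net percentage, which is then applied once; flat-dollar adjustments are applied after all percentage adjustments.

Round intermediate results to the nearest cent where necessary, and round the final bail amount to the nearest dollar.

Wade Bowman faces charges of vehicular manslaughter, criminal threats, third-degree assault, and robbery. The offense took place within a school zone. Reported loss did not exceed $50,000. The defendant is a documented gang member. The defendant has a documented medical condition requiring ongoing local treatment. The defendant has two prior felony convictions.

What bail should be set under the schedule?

$185,081

Base amounts from the schedule: vehicular manslaughter $124,500; criminal threats $7,500; third-degree assault $13,650; robbery $60,500.
Stacking rule: highest base plus 10% of each additional charge. Highest is vehicular manslaughter at $124,500. Additional: $7,500 × 10% = $750; $13,650 × 10% = $1,365; $60,500 × 10% = $6,050. Combined base = $124,500 + $8,165 = $132,665.
Net percentage adjustment: −20% +20% +25% = +25%. $132,665 × 1.25 = $165,831.25.
Offense occurred in a school zone (+$19,250 flat): $165,831.25 + $19,250 = $185,081.25.
Rounded to the nearest dollar: $185,081.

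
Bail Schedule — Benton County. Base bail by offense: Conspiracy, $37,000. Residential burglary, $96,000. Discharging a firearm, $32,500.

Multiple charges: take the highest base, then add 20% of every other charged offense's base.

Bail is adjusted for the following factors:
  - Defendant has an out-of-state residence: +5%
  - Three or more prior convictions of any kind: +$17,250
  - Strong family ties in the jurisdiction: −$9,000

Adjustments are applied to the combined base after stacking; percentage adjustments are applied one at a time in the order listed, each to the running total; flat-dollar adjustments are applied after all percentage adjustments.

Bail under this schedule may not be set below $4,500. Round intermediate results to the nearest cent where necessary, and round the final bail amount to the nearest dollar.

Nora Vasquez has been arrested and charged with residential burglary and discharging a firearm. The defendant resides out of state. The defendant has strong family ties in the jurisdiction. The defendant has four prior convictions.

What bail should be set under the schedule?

Base amounts from the schedule: residential burglary $96,000; discharging a firearm $32,500.
Stacking rule: highest base plus 20% of each additional charge. Highest is residential burglary at $96,000. Additional: $32,500 × 20% = $6,500. Combined base = $96,000 + $6,500 = $102,500.
Defendant has an out-of-state residence (+5%): $102,500 × 1.05 = $107,625.
Three or more prior convictions of any kind (+$17,250 flat): $107,625 + $17,250 = $124,875.
Strong family ties in the jurisdiction (−$9,000 flat): $124,875 − $9,000 = $115,875.
$115,875 is at or above the $4,500 minimum.

$115,875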